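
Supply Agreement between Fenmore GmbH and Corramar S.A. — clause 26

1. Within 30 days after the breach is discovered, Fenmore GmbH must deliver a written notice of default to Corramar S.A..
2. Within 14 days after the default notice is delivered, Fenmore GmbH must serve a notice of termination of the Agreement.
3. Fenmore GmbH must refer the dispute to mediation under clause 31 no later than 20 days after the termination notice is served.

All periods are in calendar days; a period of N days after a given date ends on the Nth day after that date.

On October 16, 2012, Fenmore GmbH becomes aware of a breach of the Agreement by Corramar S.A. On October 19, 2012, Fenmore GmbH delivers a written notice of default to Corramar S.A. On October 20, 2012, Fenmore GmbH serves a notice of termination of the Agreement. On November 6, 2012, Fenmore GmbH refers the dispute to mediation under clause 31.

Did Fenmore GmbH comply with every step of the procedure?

Step 1 — counting 30 days from October 16, 2012 (when the breach is discovered) gives a deadline of November 15, 2012; October 19, 2012 is within that limit.
Step 2 — counting 14 days from October 19, 2012 (when the default notice is delivered) gives a deadline of November 2, 2012; completed October 20, 2012, before the deadline.
Step 3 — counting 20 days from October 20, 2012 (when the termination notice is served) gives a deadline of November 9, 2012; completed November 6, 2012, before the deadline.

Yes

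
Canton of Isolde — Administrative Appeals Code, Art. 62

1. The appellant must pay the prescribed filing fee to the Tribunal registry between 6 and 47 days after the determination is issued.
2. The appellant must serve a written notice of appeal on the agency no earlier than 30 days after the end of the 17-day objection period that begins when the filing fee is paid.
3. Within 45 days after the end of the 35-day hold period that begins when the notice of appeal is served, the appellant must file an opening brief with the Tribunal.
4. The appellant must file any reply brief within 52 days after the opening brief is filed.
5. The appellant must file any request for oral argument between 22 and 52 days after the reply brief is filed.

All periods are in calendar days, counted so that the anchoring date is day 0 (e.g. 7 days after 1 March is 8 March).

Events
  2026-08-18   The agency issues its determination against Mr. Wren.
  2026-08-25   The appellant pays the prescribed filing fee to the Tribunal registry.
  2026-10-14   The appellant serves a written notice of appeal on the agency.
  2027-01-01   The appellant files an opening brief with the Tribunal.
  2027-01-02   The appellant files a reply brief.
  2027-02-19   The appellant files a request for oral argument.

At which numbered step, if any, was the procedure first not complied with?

(1) the permitted window runs from 2026-08-18 + 6 = 2026-08-24 to 2026-08-18 + 47 = 2026-10-04; done 2026-08-25 — within the window.
(2) permitted from 2026-09-11 + 30 days = 2026-10-11 onward; 2026-10-14 is on or after that date.
(3) due by 2026-11-18 + 45 days = 2027-01-02; completed 2027-01-01, before the deadline.
(4) due by 2027-01-01 + 52 days = 2027-02-22; done 2027-01-02 — timely.
(5) the permitted window runs from 2027-01-02 + 22 = 2027-01-24 to 2027-01-02 + 52 = 2027-02-23; done 2027-02-19, which is between those dates.

None — every step was satisfied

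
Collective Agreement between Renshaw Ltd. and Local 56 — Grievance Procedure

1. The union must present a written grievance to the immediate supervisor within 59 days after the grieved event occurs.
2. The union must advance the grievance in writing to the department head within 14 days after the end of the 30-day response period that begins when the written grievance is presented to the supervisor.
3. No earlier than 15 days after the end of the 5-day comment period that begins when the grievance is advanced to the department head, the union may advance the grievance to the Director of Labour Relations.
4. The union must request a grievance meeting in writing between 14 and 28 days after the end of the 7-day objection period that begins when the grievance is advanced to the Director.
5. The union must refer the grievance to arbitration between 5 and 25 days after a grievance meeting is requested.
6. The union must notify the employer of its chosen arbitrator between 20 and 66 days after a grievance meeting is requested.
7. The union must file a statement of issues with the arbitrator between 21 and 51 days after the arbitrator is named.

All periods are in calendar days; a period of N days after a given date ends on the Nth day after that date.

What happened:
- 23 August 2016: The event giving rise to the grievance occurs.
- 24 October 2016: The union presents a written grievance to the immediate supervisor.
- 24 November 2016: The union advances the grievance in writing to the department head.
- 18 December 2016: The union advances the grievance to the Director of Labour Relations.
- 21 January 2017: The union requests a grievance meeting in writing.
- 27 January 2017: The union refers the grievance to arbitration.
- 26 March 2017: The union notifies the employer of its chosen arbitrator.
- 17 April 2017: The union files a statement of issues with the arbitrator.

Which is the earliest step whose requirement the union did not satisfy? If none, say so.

Step 1

Step 1 — counting 59 days from 23 August 2016 (when the grieved event occurs) gives a deadline of 21 October 2016; not done until 24 October 2016, 3 days after the deadline.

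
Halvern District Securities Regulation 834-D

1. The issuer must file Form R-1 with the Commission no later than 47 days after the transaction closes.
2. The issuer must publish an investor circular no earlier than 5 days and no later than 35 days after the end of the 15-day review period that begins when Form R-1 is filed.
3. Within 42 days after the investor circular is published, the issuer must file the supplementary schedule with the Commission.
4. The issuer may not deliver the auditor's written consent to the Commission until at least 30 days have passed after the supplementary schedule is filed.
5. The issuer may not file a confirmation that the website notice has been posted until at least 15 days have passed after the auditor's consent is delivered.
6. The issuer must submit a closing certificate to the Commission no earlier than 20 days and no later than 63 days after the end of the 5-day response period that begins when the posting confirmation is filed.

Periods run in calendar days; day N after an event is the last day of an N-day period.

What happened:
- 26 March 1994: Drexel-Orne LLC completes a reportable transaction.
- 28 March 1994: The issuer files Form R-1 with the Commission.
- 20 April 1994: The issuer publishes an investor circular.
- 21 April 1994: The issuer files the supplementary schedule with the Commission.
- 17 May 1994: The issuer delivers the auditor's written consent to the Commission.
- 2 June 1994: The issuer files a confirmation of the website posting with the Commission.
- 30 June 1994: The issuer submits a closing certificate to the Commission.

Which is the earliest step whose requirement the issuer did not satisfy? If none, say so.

Step 4

Step 1: 47 days after 26 March 1994 (when the transaction closes) is 12 May 1994; done 28 March 1994 — timely.
Step 2: the window is 5–35 days after 12 April 1994 (end of the 15-day review period, which began when Form R-1 is filed on 28 March 1994), so 17 April 1994 through 17 May 1994; 20 April 1994 falls inside that range.
Step 3: 42 days after 20 April 1994 (when the investor circular is published) is 1 June 1994; completed 21 April 1994, before the deadline.
Step 4: the earliest permitted date is 30 days after 21 April 1994 (when the supplementary schedule is filed), i.e. 21 May 1994; 17 May 1994 is 4 days before the earliest permitted date.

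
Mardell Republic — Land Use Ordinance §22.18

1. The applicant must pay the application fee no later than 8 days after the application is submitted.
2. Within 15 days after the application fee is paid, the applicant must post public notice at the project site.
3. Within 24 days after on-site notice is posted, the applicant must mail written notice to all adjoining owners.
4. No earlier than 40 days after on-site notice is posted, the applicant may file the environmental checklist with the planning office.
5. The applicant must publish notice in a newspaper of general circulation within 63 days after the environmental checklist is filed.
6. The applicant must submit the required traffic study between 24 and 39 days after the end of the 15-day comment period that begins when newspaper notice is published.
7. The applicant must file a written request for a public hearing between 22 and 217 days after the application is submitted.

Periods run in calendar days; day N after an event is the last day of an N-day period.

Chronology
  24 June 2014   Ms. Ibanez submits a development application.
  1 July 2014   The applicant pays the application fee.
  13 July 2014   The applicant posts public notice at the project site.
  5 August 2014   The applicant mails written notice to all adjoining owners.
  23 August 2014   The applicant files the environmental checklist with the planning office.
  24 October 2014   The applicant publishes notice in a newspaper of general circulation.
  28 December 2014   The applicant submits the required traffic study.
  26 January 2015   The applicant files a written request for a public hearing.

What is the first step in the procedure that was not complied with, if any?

Step 1 — counting 8 days from 24 June 2014 (when the application is submitted) gives a deadline of 2 July 2014; done 1 July 2014 — timely.
Step 2 — counting 15 days from 1 July 2014 (when the application fee is paid) gives a deadline of 16 July 2014; 13 July 2014 is within that limit.
Step 3 — counting 24 days from 13 July 2014 (when on-site notice is posted) gives a deadline of 6 August 2014; done 5 August 2014 — timely.
Step 4 — must wait 40 days from 13 July 2014 (when on-site notice is posted), so not before 22 August 2014; 23 August 2014 is on or after that date.
Step 5 — counting 63 days from 23 August 2014 (when the environmental checklist is filed) gives a deadline of 25 October 2014; done 24 October 2014 — timely.
Step 6 — 24 and 39 days from 8 November 2014 (end of the 15-day comment period, which began when newspaper notice is published on 24 October 2014) are 2 December 2014 and 17 December 2014 respectively; 28 December 2014 is 11 days past the end of the window.
That is the first point of non-compliance.

Step 6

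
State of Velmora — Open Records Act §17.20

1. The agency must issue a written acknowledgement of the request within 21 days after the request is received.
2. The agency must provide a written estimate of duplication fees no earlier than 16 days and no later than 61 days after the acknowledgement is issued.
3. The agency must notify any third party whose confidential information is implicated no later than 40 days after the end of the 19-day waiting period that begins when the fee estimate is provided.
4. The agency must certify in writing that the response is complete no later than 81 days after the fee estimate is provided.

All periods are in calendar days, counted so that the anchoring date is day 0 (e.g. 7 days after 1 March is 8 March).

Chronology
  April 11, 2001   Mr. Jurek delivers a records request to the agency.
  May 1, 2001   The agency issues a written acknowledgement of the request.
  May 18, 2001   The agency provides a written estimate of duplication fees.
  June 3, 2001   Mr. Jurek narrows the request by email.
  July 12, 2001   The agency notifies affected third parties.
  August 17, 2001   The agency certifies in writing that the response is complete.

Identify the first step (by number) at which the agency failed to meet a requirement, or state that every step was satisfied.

(1) due by April 11, 2001 + 21 days = May 2, 2001; May 1, 2001 is within that limit.
(2) the permitted window runs from May 1, 2001 + 16 = May 17, 2001 to May 1, 2001 + 61 = July 1, 2001; May 18, 2001 falls inside that range.
(3) due by June 6, 2001 + 40 days = July 16, 2001; completed July 12, 2001, before the deadline.
(4) due by May 18, 2001 + 81 days = August 7, 2001; August 17, 2001 misses that deadline by 10 days.
That is the first point of non-compliance.

Step 4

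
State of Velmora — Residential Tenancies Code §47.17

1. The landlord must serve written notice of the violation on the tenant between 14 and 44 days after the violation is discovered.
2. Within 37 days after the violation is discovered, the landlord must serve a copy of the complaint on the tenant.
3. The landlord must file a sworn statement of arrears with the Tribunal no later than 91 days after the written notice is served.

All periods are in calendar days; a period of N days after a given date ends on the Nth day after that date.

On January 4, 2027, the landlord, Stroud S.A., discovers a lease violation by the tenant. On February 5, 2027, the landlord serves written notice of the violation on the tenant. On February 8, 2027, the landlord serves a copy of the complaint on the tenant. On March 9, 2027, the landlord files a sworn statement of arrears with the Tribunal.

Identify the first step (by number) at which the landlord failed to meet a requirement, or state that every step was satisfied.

None — every step was satisfied

(1) the permitted window runs from January 4, 2027 + 14 = January 18, 2027 to January 4, 2027 + 44 = February 17, 2027; done February 5, 2027, which is between those dates.
(2) due by January 4, 2027 + 37 days = February 10, 2027; February 8, 2027 is within that limit.
(3) due by February 5, 2027 + 91 days = May 7, 2027; March 9, 2027 is within that limit.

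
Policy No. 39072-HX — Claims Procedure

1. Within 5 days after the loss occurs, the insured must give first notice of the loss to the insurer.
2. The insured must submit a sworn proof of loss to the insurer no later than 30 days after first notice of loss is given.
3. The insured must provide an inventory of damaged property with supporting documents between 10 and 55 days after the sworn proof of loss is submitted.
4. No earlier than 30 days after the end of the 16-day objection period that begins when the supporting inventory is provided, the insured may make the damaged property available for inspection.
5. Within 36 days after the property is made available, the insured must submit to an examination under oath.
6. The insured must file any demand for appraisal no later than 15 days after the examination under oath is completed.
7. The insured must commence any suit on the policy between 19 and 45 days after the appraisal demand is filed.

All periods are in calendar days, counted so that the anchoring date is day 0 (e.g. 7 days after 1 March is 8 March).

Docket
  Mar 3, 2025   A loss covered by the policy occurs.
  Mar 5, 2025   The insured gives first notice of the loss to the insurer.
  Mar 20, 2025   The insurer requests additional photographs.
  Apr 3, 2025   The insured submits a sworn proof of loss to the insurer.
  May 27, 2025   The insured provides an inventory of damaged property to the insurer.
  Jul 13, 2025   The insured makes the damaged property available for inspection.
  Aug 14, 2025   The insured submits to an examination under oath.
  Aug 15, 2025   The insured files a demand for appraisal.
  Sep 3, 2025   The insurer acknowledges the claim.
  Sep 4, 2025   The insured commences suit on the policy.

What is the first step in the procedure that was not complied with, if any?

Step 1 — counting 5 days from Mar 3, 2025 (when the loss occurs) gives a deadline of Mar 8, 2025; done Mar 5, 2025 — timely.
Step 2 — counting 30 days from Mar 5, 2025 (when first notice of loss is given) gives a deadline of Apr 4, 2025; completed Apr 3, 2025, before the deadline.
Step 3 — 10 and 55 days from Apr 3, 2025 (when the sworn proof of loss is submitted) are Apr 13, 2025 and May 28, 2025 respectively; done May 27, 2025 — within the window.
Step 4 — must wait 30 days from Jun 12, 2025 (end of the 16-day objection period, which began when the supporting inventory is provided on May 27, 2025), so not before Jul 12, 2025; done Jul 13, 2025 — permitted.
Step 5 — counting 36 days from Jul 13, 2025 (when the property is made available) gives a deadline of Aug 18, 2025; Aug 14, 2025 is within that limit.
Step 6 — counting 15 days from Aug 14, 2025 (when the examination under oath is completed) gives a deadline of Aug 29, 2025; Aug 15, 2025 is within that limit.
Step 7 — 19 and 45 days from Aug 15, 2025 (when the appraisal demand is filed) are Sep 3, 2025 and Sep 29, 2025 respectively; Sep 4, 2025 falls inside that range.

None — every step was satisfied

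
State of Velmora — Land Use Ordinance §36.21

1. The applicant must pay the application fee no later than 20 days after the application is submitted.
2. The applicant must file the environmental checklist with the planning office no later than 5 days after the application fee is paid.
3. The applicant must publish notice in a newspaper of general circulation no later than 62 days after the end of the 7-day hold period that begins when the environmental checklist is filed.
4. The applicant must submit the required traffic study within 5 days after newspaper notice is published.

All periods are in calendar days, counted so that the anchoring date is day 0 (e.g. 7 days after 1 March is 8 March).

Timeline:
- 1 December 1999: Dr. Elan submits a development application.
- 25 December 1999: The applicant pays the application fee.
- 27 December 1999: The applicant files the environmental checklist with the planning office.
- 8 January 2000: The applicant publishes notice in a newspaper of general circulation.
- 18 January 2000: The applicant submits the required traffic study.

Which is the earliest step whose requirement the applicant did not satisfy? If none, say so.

Step 1

Step 1: 20 days after 1 December 1999 (when the application is submitted) is 21 December 1999; not done until 25 December 1999, 4 days after the deadline.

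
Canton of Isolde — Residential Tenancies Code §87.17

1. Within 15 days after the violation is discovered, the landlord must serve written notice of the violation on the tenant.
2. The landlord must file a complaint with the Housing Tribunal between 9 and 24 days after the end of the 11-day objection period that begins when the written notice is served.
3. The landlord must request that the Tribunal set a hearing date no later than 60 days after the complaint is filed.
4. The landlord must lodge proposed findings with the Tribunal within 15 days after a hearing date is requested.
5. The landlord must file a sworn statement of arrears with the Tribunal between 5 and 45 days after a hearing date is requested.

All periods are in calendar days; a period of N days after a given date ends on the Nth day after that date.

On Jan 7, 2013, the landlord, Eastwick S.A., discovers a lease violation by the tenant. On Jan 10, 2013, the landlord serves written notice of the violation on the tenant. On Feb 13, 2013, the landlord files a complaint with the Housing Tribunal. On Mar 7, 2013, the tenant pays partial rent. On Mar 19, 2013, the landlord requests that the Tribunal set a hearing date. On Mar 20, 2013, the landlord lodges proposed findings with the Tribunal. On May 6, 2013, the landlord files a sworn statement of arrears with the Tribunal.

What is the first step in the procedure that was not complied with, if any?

Step 5

(1) due by Jan 7, 2013 + 15 days = Jan 22, 2013; done Jan 10, 2013 — timely.
(2) the permitted window runs from Jan 21, 2013 + 9 = Jan 30, 2013 to Jan 21, 2013 + 24 = Feb 14, 2013; Feb 13, 2013 falls inside that range.
(3) due by Feb 13, 2013 + 60 days = Apr 14, 2013; completed Mar 19, 2013, before the deadline.
(4) due by Mar 19, 2013 + 15 days = Apr 3, 2013; Mar 20, 2013 is within that limit.
(5) the permitted window runs from Mar 19, 2013 + 5 = Mar 24, 2013 to Mar 19, 2013 + 45 = May 3, 2013; done May 6, 2013 — 3 days after the window closed.
Later steps need not be reached.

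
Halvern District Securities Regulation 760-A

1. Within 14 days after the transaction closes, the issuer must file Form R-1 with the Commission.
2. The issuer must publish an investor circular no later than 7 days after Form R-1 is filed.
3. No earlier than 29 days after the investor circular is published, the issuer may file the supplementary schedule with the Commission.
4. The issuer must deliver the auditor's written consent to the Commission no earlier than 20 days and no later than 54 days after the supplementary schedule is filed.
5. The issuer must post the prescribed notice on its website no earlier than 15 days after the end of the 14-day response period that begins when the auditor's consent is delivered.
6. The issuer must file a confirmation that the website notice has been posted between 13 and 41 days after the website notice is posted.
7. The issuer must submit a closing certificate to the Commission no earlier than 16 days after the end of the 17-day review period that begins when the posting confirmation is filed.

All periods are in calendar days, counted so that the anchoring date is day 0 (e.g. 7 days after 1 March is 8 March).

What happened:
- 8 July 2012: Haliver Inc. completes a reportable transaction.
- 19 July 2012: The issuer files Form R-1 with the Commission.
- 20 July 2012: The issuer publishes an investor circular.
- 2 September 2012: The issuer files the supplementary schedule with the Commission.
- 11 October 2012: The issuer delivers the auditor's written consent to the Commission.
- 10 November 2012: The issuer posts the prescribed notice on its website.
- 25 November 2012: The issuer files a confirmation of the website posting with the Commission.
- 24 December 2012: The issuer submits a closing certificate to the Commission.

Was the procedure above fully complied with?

No

Step 1: 14 days after 8 July 2012 (when the transaction closes) is 22 July 2012; 19 July 2012 is within that limit.
Step 2: 7 days after 19 July 2012 (when Form R-1 is filed) is 26 July 2012; done 20 July 2012 — timely.
Step 3: the earliest permitted date is 29 days after 20 July 2012 (when the investor circular is published), i.e. 18 August 2012; done 2 September 2012 — permitted.
Step 4: the window is 20–54 days after 2 September 2012 (when the supplementary schedule is filed), so 22 September 2012 through 26 October 2012; done 11 October 2012, which is between those dates.
Step 5: the earliest permitted date is 15 days after 25 October 2012 (end of the 14-day response period, which began when the auditor's consent is delivered on 11 October 2012), i.e. 9 November 2012; done 10 November 2012 — permitted.
Step 6: the window is 13–41 days after 10 November 2012 (when the website notice is posted), so 23 November 2012 through 21 December 2012; done 25 November 2012 — within the window.
Step 7: the earliest permitted date is 16 days after 12 December 2012 (end of the 17-day review period, which began when the posting confirmation is filed on 25 November 2012), i.e. 28 December 2012; done 24 December 2012 — 4 days too early.
No need to go further; step 7 was not satisfied.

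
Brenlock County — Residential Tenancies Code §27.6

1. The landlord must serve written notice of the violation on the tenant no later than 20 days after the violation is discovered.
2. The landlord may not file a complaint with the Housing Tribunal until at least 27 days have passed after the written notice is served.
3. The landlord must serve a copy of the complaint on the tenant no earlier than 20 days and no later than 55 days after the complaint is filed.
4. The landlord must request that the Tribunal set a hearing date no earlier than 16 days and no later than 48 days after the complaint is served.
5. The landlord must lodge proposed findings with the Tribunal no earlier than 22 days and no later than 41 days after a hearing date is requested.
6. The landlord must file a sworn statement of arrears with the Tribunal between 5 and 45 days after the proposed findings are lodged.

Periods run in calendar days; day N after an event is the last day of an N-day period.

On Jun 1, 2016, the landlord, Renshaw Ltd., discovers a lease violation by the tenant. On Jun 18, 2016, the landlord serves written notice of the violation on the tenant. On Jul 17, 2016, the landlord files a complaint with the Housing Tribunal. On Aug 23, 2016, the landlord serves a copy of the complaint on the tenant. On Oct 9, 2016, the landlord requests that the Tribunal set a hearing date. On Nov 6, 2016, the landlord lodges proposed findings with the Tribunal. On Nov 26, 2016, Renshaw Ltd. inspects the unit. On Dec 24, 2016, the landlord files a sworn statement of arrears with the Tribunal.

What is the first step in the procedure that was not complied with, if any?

Step 1: 20 days after Jun 1, 2016 (when the violation is discovered) is Jun 21, 2016; Jun 18, 2016 is within that limit.
Step 2: the earliest permitted date is 27 days after Jun 18, 2016 (when the written notice is served), i.e. Jul 15, 2016; Jul 17, 2016 is on or after that date.
Step 3: the window is 20–55 days after Jul 17, 2016 (when the complaint is filed), so Aug 6, 2016 through Sep 10, 2016; done Aug 23, 2016, which is between those dates.
Step 4: the window is 16–48 days after Aug 23, 2016 (when the complaint is served), so Sep 8, 2016 through Oct 10, 2016; Oct 9, 2016 falls inside that range.
Step 5: the window is 22–41 days after Oct 9, 2016 (when a hearing date is requested), so Oct 31, 2016 through Nov 19, 2016; Nov 6, 2016 falls inside that range.
Step 6: the window is 5–45 days after Nov 6, 2016 (when the proposed findings are lodged), so Nov 11, 2016 through Dec 21, 2016; done Dec 24, 2016 — 3 days after the window closed.

Step 6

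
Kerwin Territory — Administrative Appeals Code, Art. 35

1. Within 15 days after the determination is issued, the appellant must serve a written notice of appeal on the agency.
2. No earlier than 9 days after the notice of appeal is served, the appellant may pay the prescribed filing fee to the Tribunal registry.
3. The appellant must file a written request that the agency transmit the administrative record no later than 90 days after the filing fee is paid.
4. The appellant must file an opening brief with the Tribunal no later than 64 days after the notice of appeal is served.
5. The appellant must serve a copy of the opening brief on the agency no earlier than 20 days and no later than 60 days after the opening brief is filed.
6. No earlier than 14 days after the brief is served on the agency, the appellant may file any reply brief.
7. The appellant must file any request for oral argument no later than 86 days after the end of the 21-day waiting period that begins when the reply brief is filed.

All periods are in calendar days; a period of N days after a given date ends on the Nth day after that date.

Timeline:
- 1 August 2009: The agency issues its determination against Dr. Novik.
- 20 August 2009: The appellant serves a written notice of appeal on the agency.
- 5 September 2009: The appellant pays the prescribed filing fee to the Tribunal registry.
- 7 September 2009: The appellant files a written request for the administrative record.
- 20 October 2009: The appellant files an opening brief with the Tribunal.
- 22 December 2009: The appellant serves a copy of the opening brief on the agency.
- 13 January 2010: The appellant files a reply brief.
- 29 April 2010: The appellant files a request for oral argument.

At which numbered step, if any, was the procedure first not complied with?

Step 1

(1) due by 1 August 2009 + 15 days = 16 August 2009; 20 August 2009 misses that deadline by 4 days.
No need to go further; step 1 was not satisfied.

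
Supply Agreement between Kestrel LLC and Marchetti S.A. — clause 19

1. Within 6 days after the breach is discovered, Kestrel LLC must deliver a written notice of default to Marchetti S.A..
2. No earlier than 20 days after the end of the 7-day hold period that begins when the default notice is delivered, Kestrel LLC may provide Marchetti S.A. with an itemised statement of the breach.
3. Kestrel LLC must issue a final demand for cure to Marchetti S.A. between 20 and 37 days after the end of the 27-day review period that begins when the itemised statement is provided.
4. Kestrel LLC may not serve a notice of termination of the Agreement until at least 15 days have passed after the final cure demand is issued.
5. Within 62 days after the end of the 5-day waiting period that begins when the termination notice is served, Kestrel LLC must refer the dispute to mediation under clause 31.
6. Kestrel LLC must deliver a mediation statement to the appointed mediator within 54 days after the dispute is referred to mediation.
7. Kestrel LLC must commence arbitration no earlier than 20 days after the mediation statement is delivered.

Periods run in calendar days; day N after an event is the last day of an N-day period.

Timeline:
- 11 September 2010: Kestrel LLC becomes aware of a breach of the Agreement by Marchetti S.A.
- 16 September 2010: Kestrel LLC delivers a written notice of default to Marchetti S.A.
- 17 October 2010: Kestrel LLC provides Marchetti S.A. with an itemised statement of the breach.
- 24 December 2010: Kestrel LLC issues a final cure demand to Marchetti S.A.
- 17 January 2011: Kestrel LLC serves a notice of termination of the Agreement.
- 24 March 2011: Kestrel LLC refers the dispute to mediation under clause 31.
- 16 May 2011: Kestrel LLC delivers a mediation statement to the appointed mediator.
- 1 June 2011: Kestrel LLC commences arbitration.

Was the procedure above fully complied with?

Step 1 — counting 6 days from 11 September 2010 (when the breach is discovered) gives a deadline of 17 September 2010; completed 16 September 2010, before the deadline.
Step 2 — must wait 20 days from 23 September 2010 (end of the 7-day hold period, which began when the default notice is delivered on 16 September 2010), so not before 13 October 2010; 17 October 2010 is on or after that date.
Step 3 — 20 and 37 days from 13 November 2010 (end of the 27-day review period, which began when the itemised statement is provided on 17 October 2010) are 3 December 2010 and 20 December 2010 respectively; done 24 December 2010 — 4 days after the window closed.

No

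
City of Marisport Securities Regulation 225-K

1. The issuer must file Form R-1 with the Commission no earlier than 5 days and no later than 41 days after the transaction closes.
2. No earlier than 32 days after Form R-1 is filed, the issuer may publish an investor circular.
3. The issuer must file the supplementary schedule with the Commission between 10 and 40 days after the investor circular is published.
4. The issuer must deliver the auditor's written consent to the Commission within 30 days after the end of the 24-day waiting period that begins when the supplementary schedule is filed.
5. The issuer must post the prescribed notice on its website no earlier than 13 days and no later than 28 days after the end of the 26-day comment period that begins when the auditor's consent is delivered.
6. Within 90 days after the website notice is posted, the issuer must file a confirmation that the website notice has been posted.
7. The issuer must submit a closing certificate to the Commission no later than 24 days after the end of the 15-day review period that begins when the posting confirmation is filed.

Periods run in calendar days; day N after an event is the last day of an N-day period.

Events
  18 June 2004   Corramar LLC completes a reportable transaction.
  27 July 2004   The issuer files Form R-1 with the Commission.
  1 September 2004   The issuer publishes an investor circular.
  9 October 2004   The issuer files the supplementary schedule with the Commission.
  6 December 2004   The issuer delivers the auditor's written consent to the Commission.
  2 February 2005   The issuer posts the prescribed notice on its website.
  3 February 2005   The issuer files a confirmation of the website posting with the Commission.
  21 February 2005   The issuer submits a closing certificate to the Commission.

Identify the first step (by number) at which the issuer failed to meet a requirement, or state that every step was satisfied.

(1) the permitted window runs from 18 June 2004 + 5 = 23 June 2004 to 18 June 2004 + 41 = 29 July 2004; done 27 July 2004 — within the window.
(2) permitted from 27 July 2004 + 32 days = 28 August 2004 onward; done 1 September 2004 — permitted.
(3) the permitted window runs from 1 September 2004 + 10 = 11 September 2004 to 1 September 2004 + 40 = 11 October 2004; 9 October 2004 falls inside that range.
(4) due by 2 November 2004 + 30 days = 2 December 2004; 6 December 2004 misses that deadline by 4 days.

Step 4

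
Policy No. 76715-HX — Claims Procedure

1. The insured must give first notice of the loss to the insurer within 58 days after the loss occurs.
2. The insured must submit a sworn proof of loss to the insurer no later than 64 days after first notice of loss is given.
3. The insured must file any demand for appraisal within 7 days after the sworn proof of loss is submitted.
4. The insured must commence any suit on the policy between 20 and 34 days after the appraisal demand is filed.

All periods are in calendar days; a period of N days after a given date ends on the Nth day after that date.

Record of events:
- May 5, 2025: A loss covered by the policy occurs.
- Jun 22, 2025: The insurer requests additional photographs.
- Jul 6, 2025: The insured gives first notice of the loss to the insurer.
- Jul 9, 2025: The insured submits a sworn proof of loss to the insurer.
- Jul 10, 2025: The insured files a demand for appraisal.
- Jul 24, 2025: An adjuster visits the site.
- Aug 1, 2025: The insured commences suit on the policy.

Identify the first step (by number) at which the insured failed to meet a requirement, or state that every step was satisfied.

Step 1 — counting 58 days from May 5, 2025 (when the loss occurs) gives a deadline of Jul 2, 2025; not done until Jul 6, 2025, 4 days after the deadline.
Later steps need not be reached.

Step 1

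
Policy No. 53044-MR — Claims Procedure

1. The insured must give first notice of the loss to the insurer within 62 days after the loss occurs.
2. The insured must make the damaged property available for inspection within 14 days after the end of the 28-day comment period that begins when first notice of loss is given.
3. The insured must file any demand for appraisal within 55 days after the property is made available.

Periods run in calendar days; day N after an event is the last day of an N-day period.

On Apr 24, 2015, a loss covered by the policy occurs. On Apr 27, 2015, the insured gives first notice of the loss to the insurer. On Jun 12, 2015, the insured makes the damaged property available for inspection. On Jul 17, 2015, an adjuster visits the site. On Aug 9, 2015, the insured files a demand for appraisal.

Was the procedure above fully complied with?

(1) due by Apr 24, 2015 + 62 days = Jun 25, 2015; Apr 27, 2015 is within that limit.
(2) due by May 25, 2015 + 14 days = Jun 8, 2015; done Jun 12, 2015 — 4 days late.

No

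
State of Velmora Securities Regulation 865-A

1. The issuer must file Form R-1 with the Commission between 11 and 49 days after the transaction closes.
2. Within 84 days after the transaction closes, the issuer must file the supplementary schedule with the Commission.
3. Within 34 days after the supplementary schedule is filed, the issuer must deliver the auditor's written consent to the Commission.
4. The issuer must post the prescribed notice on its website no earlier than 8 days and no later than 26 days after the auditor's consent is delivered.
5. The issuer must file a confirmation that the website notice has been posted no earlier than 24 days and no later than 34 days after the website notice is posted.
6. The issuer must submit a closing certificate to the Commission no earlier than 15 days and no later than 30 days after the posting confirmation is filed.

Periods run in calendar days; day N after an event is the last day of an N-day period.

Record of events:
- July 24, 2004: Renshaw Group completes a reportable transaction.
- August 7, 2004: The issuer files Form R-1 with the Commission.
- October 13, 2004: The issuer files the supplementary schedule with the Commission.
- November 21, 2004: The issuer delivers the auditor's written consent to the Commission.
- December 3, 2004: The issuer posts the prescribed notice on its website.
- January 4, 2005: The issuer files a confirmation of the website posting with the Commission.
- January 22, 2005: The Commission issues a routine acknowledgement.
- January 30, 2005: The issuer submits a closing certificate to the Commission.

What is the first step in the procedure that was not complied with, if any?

Step 1: the window is 11–49 days after July 24, 2004 (when the transaction closes), so August 4, 2004 through September 11, 2004; done August 7, 2004 — within the window.
Step 2: 84 days after July 24, 2004 (when the transaction closes) is October 16, 2004; completed October 13, 2004, before the deadline.
Step 3: 34 days after October 13, 2004 (when the supplementary schedule is filed) is November 16, 2004; done November 21, 2004 — 5 days late.

Step 3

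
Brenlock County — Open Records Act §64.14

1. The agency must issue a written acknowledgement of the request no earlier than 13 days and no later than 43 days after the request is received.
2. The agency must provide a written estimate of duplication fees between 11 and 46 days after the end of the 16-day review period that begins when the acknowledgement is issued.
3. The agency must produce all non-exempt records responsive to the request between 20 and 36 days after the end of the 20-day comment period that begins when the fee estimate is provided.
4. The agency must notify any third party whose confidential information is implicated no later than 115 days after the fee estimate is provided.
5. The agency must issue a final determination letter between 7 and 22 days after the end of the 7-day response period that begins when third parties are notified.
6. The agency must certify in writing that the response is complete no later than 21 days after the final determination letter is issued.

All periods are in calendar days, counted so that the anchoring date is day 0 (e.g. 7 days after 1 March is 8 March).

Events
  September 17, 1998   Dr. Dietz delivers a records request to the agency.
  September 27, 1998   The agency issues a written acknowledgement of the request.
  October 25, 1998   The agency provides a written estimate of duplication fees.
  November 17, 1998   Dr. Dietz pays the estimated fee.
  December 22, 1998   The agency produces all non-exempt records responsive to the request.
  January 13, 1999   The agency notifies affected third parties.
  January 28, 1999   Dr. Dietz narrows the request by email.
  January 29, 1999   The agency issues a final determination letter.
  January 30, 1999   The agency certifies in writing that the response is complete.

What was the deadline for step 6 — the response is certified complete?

Step 6 runs from January 29, 1999, when the final determination letter is issued. 21 days after January 29, 1999 is February 19, 1999.

February 19, 1999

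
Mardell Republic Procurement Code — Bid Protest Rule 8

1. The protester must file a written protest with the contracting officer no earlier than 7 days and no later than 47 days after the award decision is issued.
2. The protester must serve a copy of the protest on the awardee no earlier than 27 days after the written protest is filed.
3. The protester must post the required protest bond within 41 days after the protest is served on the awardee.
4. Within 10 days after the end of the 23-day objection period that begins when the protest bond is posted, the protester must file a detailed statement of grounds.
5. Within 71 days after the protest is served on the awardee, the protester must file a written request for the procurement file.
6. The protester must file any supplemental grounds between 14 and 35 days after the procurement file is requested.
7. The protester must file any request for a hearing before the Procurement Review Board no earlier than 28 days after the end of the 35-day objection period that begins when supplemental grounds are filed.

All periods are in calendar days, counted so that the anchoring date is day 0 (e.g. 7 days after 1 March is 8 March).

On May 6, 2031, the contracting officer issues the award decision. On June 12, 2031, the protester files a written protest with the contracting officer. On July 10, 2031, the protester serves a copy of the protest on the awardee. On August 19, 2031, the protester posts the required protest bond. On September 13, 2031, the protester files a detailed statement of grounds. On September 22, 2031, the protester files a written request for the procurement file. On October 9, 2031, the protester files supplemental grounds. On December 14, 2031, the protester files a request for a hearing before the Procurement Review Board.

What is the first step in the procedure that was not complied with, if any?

Step 5

Step 1: the window is 7–47 days after May 6, 2031 (when the award decision is issued), so May 13, 2031 through June 22, 2031; done June 12, 2031, which is between those dates.
Step 2: the earliest permitted date is 27 days after June 12, 2031 (when the written protest is filed), i.e. July 9, 2031; done July 10, 2031 — permitted.
Step 3: 41 days after July 10, 2031 (when the protest is served on the awardee) is August 20, 2031; August 19, 2031 is within that limit.
Step 4: 10 days after September 11, 2031 (end of the 23-day objection period, which began when the protest bond is posted on August 19, 2031) is September 21, 2031; completed September 13, 2031, before the deadline.
Step 5: 71 days after July 10, 2031 (when the protest is served on the awardee) is September 19, 2031; not done until September 22, 2031, 3 days after the deadline.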